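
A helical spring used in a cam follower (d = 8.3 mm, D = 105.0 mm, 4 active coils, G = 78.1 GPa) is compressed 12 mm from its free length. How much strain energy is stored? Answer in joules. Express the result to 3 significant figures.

0.720 J

k = Gd⁴/(8D³N_a) = (78.1×10³)(8.3⁴)/(8·105.0³·4) = 10.006 N/mm
U = ½kδ² = 0.5 × 10.006 × 12² = 720.41 N·mm = 0.72041 J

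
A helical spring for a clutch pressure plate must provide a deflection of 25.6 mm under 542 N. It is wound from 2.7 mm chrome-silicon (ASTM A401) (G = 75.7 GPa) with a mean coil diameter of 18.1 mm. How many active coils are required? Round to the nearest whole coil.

4

Required rate k = F/δ = 542/25.6 = 21.172 N/mm
N_a = Gd⁴/(8D³k) = (75.7×10³ × 2.7⁴)/(8 × 18.1³ × 21.172)
    = 4.02301e+06 / 1.00435e+06 = 4.006 → 4 coils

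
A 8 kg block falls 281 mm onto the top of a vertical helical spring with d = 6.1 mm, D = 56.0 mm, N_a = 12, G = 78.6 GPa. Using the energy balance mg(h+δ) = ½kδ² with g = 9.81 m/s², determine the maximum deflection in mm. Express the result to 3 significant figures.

k = Gd⁴/(8D³N_a) = (78.6×10³)(6.1⁴)/(8·56.0³·12) = 6.4552 N/mm
W = mg = 8 × 9.81 = 78.48 N
½kδ² − Wδ − Wh = 0 → δ = (W + √(W² + 2kWh))/k
δ = (78.48 + √(6159.1 + 284709))/6.4552 = (78.48 + 539.32)/6.4552 = 95.707 mm

95.7 mm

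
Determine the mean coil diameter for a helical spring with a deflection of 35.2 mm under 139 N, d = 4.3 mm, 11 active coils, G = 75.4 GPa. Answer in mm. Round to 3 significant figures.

Required rate k = F/δ = 139/35.2 = 3.9489 N/mm
D = (Gd⁴/(8N_a·k))^(1/3) = (75.4×10³·4.3⁴/(8·11·3.9489))^(1/3)
  = (74180.6)^(1/3) = 42.0175 mm

42.0 mm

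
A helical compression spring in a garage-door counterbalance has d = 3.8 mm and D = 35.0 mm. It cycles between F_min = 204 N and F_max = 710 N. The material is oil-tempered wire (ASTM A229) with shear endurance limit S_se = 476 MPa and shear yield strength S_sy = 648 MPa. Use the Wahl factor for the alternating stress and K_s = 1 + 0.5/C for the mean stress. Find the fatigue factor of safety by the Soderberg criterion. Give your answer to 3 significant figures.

0.453

C = D/d = 35.0/3.8 = 9.2105; K_W = (4C−1)/(4C−4)+0.615/C = 1.1581; K_s = 1+0.5/C = 1.0543
F_a = (F_max−F_min)/2 = 253 N; F_m = (F_max+F_min)/2 = 457 N
τ_a = K_W·8F_aD/(πd³) = 1.1581 × 410.94 = 475.92 MPa
τ_m = K_s·8F_mD/(πd³) = 1.0543 × 742.29 = 782.59 MPa
Soderberg: 1/n_f = τ_a/S_se + τ_m/S_sy = 475.92/476 + 782.59/648 = 0.99982 + 1.20769 = 2.2075
n_f = 1/2.2075 = 0.453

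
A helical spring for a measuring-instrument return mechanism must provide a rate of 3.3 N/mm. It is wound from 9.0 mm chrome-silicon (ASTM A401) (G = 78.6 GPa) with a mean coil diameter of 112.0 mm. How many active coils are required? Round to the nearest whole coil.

N_a = Gd⁴/(8D³k) = (78.6×10³ × 9.0⁴)/(8 × 112.0³ × 3.3)
    = 5.15695e+08 / 3.70901e+07 = 13.9 → 14 coils

14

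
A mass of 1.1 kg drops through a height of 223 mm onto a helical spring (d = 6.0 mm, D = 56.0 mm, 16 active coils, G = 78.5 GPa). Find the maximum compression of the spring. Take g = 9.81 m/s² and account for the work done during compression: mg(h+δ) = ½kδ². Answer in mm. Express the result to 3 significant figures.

k = Gd⁴/(8D³N_a) = (78.5×10³)(6.0⁴)/(8·56.0³·16) = 4.5259 N/mm
W = mg = 1.1 × 9.81 = 10.791 N
½kδ² − Wδ − Wh = 0 → δ = (W + √(W² + 2kWh))/k
δ = (10.791 + √(116.45 + 21782))/4.5259 = (10.791 + 147.98)/4.5259 = 35.081 mm

35.1 mm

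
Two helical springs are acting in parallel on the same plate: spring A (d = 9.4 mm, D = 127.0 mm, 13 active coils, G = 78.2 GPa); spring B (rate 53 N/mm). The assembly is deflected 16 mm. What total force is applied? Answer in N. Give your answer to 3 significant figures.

k_A = Gd⁴/(8D³N_a) = (78.2×10³)(9.4⁴)/(8·127.0³·13) = 2.866 N/mm
Parallel: k_eq = 2.866 + 53 = 55.866 N/mm
F = k_eq·δ = 55.866·16 = 893.86 N

894 N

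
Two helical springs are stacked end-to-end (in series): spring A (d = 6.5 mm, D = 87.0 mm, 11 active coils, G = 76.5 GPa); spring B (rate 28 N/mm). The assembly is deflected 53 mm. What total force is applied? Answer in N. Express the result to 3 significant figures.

k_A = Gd⁴/(8D³N_a) = (76.5×10³)(6.5⁴)/(8·87.0³·11) = 2.3565 N/mm
Series: 1/k_eq = 1/2.3565 + 1/28 = 0.46007; k_eq = 2.1736 N/mm
F = k_eq·δ = 2.1736·53 = 115.2 N

115 N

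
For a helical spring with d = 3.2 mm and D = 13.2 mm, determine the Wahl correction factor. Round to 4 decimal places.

C = D/d = 13.2/3.2 = 4.1250
K_W = (4C−1)/(4C−4) + 0.615/C = 15.500/12.500 + 0.1491 = 1.3891

1.3891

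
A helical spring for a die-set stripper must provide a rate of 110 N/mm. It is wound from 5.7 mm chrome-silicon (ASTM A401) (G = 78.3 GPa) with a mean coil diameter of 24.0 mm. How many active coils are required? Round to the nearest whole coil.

7

N_a = Gd⁴/(8D³k) = (78.3×10³ × 5.7⁴)/(8 × 24.0³ × 110)
    = 8.26535e+07 / 1.21651e+07 = 6.794 → 7 coils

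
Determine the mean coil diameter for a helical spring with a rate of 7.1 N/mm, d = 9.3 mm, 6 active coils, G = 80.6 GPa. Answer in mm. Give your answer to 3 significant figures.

D = (Gd⁴/(8N_a·k))^(1/3) = (80.6×10³·9.3⁴/(8·6·7.1))^(1/3)
  = (1.76916e+06)^(1/3) = 120.9453 mm

121 mm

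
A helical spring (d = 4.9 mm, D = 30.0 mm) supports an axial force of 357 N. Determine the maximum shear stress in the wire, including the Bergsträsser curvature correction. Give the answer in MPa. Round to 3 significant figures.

286 MPa

Spring index C = D/d = 30.0/4.9 = 6.1224
K_B = (4C+2)/(4C−3) = 26.490/21.490 = 1.2327
τ₀ = 8FD/(πd³) = 8·357·30.0/(π·4.9³) = 85680/369.61 = 231.81 MPa
τ_max = K·τ₀ = 1.2327 × 231.81 = 285.75 MPa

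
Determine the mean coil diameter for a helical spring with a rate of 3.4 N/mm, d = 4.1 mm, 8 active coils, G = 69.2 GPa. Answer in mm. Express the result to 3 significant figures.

D = (Gd⁴/(8N_a·k))^(1/3) = (69.2×10³·4.1⁴/(8·8·3.4))^(1/3)
  = (89863.4)^(1/3) = 44.7914 mm

44.8 mm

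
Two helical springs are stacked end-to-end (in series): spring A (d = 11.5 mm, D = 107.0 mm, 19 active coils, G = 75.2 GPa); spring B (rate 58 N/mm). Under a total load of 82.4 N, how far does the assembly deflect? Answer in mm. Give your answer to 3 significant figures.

13.1 mm

k_A = Gd⁴/(8D³N_a) = (75.2×10³)(11.5⁴)/(8·107.0³·19) = 7.0634 N/mm
Series: 1/k_eq = 1/7.0634 + 1/58 = 0.15882; k_eq = 6.2966 N/mm
δ = F/k_eq = 82.4/6.2966 = 13.086 mm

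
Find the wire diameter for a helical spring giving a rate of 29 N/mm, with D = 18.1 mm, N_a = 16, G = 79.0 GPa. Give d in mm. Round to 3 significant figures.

4.09 mm

d = (8D³N_a·k / G)^(1/4) = (8·18.1³·16·29 / (79.0×10³))^0.25
  = (278.62)^0.25 = 4.0856 mm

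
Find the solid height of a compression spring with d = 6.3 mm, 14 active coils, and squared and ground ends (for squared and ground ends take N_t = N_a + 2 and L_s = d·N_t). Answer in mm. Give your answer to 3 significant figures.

101 mm

squared and ground ends: N_t = N_a + 2 = 14 + 2 = 16
L_s = d·N_t = 6.3 × 16 = 100.8 mm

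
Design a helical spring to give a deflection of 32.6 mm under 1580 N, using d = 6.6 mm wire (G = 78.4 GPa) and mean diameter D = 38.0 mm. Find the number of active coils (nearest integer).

7

Required rate k = F/δ = 1580/32.6 = 48.466 N/mm
N_a = Gd⁴/(8D³k) = (78.4×10³ × 6.6⁴)/(8 × 38.0³ × 48.466)
    = 1.48762e+08 / 2.12755e+07 = 6.992 → 7 coils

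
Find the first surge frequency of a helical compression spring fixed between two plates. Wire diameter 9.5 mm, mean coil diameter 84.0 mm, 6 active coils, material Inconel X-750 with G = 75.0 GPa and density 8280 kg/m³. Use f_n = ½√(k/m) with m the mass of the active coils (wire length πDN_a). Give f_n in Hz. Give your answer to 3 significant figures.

76.0 Hz

k = Gd⁴/(8D³N_a) = (75.0×10³)(9.5⁴)/(8·84.0³·6) = 21.472 N/mm = 21472 N/m
Wire length L = πDN_a = π·84.0·6 = 1583.4 mm
m = ρ·(πd²/4)·L = 8280 × 70.882×10⁻⁶ m² × 1.5834 m = 0.92928 kg
f_n = ½√(k/m) = 0.5·√(21472/0.92928) = 0.5·√(23106) = 76.004 Hz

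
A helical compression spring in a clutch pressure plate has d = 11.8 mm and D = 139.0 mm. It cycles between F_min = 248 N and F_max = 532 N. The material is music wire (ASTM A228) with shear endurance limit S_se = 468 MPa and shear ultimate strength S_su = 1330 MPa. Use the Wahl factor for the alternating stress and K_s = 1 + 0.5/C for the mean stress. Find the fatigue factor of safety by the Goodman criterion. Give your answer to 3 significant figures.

7.18

C = D/d = 139.0/11.8 = 11.7797; K_W = (4C−1)/(4C−4)+0.615/C = 1.1218; K_s = 1+0.5/C = 1.0424
F_a = (F_max−F_min)/2 = 142 N; F_m = (F_max+F_min)/2 = 390 N
τ_a = K_W·8F_aD/(πd³) = 1.1218 × 30.591 = 34.317 MPa
τ_m = K_s·8F_mD/(πd³) = 1.0424 × 84.018 = 87.584 MPa
Goodman: 1/n_f = τ_a/S_se + τ_m/S_su = 34.317/468 + 87.584/1330 = 0.07333 + 0.06585 = 0.13918
n_f = 1/0.13918 = 7.185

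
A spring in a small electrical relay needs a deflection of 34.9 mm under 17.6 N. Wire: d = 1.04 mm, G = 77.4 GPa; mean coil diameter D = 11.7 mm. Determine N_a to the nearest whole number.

Required rate k = F/δ = 17.6/34.9 = 0.5043 N/mm
N_a = Gd⁴/(8D³k) = (77.4×10³ × 1.04⁴)/(8 × 11.7³ × 0.5043)
    = 90547.1 / 6461.52 = 14.01 → 14 coils

14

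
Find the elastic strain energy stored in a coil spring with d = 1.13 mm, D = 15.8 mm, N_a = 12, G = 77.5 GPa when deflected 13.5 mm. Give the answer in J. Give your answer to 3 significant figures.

k = Gd⁴/(8D³N_a) = (77.5×10³)(1.13⁴)/(8·15.8³·12) = 0.33371 N/mm
U = ½kδ² = 0.5 × 0.33371 × 13.5² = 30.41 N·mm = 0.03041 J

0.0304 J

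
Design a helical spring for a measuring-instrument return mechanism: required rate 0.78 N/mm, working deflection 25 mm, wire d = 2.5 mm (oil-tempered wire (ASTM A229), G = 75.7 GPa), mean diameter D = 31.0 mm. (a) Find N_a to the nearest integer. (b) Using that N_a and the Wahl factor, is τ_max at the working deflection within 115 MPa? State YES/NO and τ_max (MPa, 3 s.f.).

(a) 16 coils; (b) YES, τ_max = 109 MPa

N_a = Gd⁴/(8D³k) = (75.7×10³)(2.5⁴)/(8·31.0³·0.78) = 15.91 → N_a = 16
Actual rate k = Gd⁴/(8D³·16) = 0.77546 N/mm
Working load F = kδ = 0.77546·25 = 19.387 N
C = 31.0/2.5 = 12.4000; K_W = (4C−1)/(4C−4)+0.615/C = 1.1154
τ_max = K_W·8FD/(πd³) = 1.1154·97.945 = 109.25 MPa
τ_max ≤ 115 MPa → acceptable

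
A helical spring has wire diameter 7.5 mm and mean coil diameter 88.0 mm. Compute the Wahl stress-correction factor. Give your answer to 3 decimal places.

1.122

C = D/d = 88.0/7.5 = 11.7333
K_W = (4C−1)/(4C−4) + 0.615/C = 45.933/42.933 + 0.0524 = 1.1223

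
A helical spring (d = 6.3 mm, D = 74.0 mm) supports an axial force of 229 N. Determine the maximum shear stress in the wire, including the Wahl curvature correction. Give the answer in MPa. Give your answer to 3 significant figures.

194 MPa

Spring index C = D/d = 74.0/6.3 = 11.7460
K_W = (4C−1)/(4C−4) + 0.615/C = 45.984/42.984 + 0.0524 = 1.1222
τ₀ = 8FD/(πd³) = 8·229·74.0/(π·6.3³) = 135568/785.55 = 172.58 MPa
τ_max = K·τ₀ = 1.1222 × 172.58 = 193.66 MPa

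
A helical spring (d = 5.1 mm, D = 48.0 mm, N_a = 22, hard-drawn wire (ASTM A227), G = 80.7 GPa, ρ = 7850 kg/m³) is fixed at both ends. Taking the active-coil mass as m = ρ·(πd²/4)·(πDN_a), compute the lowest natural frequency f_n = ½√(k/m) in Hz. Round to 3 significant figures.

36.3 Hz

k = Gd⁴/(8D³N_a) = (80.7×10³)(5.1⁴)/(8·48.0³·22) = 2.8049 N/mm = 2804.9 N/m
Wire length L = πDN_a = π·48.0·22 = 3317.5 mm
m = ρ·(πd²/4)·L = 7850 × 20.428×10⁻⁶ m² × 3.3175 m = 0.532 kg
f_n = ½√(k/m) = 0.5·√(2804.9/0.532) = 0.5·√(5272.3) = 36.305 Hz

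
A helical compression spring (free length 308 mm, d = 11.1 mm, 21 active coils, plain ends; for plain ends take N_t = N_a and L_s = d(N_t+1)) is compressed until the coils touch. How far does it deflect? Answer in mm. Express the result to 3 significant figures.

N_t = 21; L_s = 11.1·22 = 244.2 mm
δ_solid = L₀ − L_s = 308 − 244.2 = 63.8 mm

63.8 mm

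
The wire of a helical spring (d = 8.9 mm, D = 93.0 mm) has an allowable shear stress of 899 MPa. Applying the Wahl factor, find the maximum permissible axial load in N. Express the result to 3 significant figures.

C = D/d = 93.0/8.9 = 10.4494
K_W = (4C−1)/(4C−4) + 0.615/C = 40.798/37.798 + 0.0589 = 1.1382
τ_max = K·8FD/(πd³) → F_max = τ_allow·πd³/(8DK)
F_max = 899·π·8.9³/(8·93.0·1.1382) = 1.991e+06/846.84 = 2351.1 N

2350 N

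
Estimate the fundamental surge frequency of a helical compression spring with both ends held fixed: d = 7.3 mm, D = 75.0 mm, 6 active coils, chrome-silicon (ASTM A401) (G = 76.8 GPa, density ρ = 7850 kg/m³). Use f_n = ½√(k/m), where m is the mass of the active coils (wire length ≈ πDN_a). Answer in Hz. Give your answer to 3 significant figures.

k = Gd⁴/(8D³N_a) = (76.8×10³)(7.3⁴)/(8·75.0³·6) = 10.77 N/mm = 10770 N/m
Wire length L = πDN_a = π·75.0·6 = 1413.7 mm
m = ρ·(πd²/4)·L = 7850 × 41.854×10⁻⁶ m² × 1.4137 m = 0.46448 kg
f_n = ½√(k/m) = 0.5·√(10770/0.46448) = 0.5·√(23188) = 76.138 Hz

76.1 Hz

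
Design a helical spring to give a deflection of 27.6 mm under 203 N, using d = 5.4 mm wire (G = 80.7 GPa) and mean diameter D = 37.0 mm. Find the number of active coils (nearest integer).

Required rate k = F/δ = 203/27.6 = 7.3551 N/mm
N_a = Gd⁴/(8D³k) = (80.7×10³ × 5.4⁴)/(8 × 37.0³ × 7.3551)
    = 6.86197e+07 / 2.98045e+06 = 23.02 → 23 coils

23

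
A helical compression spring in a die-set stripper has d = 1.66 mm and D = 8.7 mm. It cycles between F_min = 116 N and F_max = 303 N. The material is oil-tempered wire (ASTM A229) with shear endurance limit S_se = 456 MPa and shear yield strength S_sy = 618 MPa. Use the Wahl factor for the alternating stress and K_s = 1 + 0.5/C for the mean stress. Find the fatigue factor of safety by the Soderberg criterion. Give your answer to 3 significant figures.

0.324

C = D/d = 8.7/1.66 = 5.2410; K_W = (4C−1)/(4C−4)+0.615/C = 1.2942; K_s = 1+0.5/C = 1.0954
F_a = (F_max−F_min)/2 = 93.5 N; F_m = (F_max+F_min)/2 = 209.5 N
τ_a = K_W·8F_aD/(πd³) = 1.2942 × 452.84 = 586.06 MPa
τ_m = K_s·8F_mD/(πd³) = 1.0954 × 1014.7 = 1111.5 MPa
Soderberg: 1/n_f = τ_a/S_se + τ_m/S_sy = 586.06/456 + 1111.5/618 = 1.28523 + 1.79847 = 3.0837
n_f = 1/3.0837 = 0.3243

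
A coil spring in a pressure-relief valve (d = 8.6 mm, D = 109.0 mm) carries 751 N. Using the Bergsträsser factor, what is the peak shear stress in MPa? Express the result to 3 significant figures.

362 MPa

Spring index C = D/d = 109.0/8.6 = 12.6744
K_B = (4C+2)/(4C−3) = 52.698/47.698 = 1.1048
τ₀ = 8FD/(πd³) = 8·751·109.0/(π·8.6³) = 654872/1998.2 = 327.73 MPa
τ_max = K·τ₀ = 1.1048 × 327.73 = 362.08 MPa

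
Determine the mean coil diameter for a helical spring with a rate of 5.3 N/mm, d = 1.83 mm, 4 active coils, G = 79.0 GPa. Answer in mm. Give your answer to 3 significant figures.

17.4 mm

D = (Gd⁴/(8N_a·k))^(1/3) = (79.0×10³·1.83⁴/(8·4·5.3))^(1/3)
  = (5224.03)^(1/3) = 17.3514 mm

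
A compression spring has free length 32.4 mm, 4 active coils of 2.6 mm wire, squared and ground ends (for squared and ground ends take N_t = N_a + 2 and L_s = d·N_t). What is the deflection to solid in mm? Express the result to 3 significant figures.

16.8 mm

N_t = 6; L_s = 2.6·6 = 15.6 mm
δ_solid = L₀ − L_s = 32.4 − 15.6 = 16.8 mm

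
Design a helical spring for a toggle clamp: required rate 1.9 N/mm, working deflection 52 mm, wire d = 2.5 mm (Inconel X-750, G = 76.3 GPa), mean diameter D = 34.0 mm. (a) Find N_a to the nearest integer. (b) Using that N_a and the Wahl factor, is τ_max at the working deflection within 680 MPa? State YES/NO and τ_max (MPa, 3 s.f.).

N_a = Gd⁴/(8D³k) = (76.3×10³)(2.5⁴)/(8·34.0³·1.9) = 4.989 → N_a = 5
Actual rate k = Gd⁴/(8D³·5) = 1.8958 N/mm
Working load F = kδ = 1.8958·52 = 98.581 N
C = 34.0/2.5 = 13.6000; K_W = (4C−1)/(4C−4)+0.615/C = 1.1047
τ_max = K_W·8FD/(πd³) = 1.1047·546.25 = 603.46 MPa
τ_max ≤ 680 MPa → acceptable

(a) 5 coils; (b) YES, τ_max = 603 MPa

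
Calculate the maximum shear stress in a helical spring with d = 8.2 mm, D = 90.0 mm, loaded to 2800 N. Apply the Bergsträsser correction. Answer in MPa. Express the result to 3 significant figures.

Spring index C = D/d = 90.0/8.2 = 10.9756
K_B = (4C+2)/(4C−3) = 45.902/40.902 = 1.1222
τ₀ = 8FD/(πd³) = 8·2800·90.0/(π·8.2³) = 2.016e+06/1732.2 = 1163.9 MPa
τ_max = K·τ₀ = 1.1222 × 1163.9 = 1306.1 MPa

1310 MPa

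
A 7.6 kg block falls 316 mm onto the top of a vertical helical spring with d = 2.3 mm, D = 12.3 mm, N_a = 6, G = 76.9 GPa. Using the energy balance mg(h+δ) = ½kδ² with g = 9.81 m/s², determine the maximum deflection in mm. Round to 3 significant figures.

47.4 mm

k = Gd⁴/(8D³N_a) = (76.9×10³)(2.3⁴)/(8·12.3³·6) = 24.092 N/mm
W = mg = 7.6 × 9.81 = 74.556 N
½kδ² − Wδ − Wh = 0 → δ = (W + √(W² + 2kWh))/k
δ = (74.556 + √(5558.6 + 1.13522e+06))/24.092 = (74.556 + 1068.1)/24.092 = 47.427 mm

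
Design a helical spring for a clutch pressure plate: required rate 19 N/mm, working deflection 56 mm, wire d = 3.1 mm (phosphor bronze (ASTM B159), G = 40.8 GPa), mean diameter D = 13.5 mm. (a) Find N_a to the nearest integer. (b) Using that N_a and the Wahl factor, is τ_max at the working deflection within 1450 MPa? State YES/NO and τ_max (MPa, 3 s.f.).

(a) 10 coils; (b) NO, τ_max = 1690 MPa

N_a = Gd⁴/(8D³k) = (40.8×10³)(3.1⁴)/(8·13.5³·19) = 10.08 → N_a = 10
Actual rate k = Gd⁴/(8D³·10) = 19.143 N/mm
Working load F = kδ = 19.143·56 = 1072 N
C = 13.5/3.1 = 4.3548; K_W = (4C−1)/(4C−4)+0.615/C = 1.3648
τ_max = K_W·8FD/(πd³) = 1.3648·1237.1 = 1688.3 MPa
τ_max > 1450 MPa → exceeds allowable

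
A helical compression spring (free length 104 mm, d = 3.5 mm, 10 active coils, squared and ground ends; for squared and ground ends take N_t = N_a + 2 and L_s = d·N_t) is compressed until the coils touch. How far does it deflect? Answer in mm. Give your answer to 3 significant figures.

N_t = 12; L_s = 3.5·12 = 42 mm
δ_solid = L₀ − L_s = 104 − 42 = 62 mm

62.0 mm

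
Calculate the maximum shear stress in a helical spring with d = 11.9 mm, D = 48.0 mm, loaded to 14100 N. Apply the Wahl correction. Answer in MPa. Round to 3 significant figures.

1430 MPa

Spring index C = D/d = 48.0/11.9 = 4.0336
K_W = (4C−1)/(4C−4) + 0.615/C = 15.134/12.134 + 0.1525 = 1.3997
τ₀ = 8FD/(πd³) = 8·14100·48.0/(π·11.9³) = 5.4144e+06/5294.1 = 1022.7 MPa
τ_max = K·τ₀ = 1.3997 × 1022.7 = 1431.5 MPa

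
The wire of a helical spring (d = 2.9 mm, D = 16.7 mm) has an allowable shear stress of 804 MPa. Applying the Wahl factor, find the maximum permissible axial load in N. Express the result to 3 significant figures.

365 N

C = D/d = 16.7/2.9 = 5.7586
K_W = (4C−1)/(4C−4) + 0.615/C = 22.034/19.034 + 0.1068 = 1.2644
τ_max = K·8FD/(πd³) → F_max = τ_allow·πd³/(8DK)
F_max = 804·π·2.9³/(8·16.7·1.2644) = 61603/168.92 = 364.68 N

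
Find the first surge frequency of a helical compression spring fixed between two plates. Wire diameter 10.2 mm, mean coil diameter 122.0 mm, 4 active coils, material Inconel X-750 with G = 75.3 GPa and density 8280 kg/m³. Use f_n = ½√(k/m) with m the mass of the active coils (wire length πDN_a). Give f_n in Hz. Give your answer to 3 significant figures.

58.1 Hz

k = Gd⁴/(8D³N_a) = (75.3×10³)(10.2⁴)/(8·122.0³·4) = 14.027 N/mm = 14027 N/m
Wire length L = πDN_a = π·122.0·4 = 1533.1 mm
m = ρ·(πd²/4)·L = 8280 × 81.713×10⁻⁶ m² × 1.5331 m = 1.0373 kg
f_n = ½√(k/m) = 0.5·√(14027/1.0373) = 0.5·√(13523) = 58.144 Hz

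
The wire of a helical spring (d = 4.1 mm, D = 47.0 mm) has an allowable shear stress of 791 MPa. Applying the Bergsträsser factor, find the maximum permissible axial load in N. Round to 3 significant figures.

408 N

C = D/d = 47.0/4.1 = 11.4634
K_B = (4C+2)/(4C−3) = 47.854/42.854 = 1.1167
τ_max = K·8FD/(πd³) → F_max = τ_allow·πd³/(8DK)
F_max = 791·π·4.1³/(8·47.0·1.1167) = 1.7127e+05/419.87 = 407.91 N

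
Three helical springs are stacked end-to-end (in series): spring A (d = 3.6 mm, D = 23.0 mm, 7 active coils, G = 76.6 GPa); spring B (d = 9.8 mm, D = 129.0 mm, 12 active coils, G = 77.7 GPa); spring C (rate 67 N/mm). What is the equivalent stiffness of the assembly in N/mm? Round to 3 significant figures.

k_A = Gd⁴/(8D³N_a) = (76.6×10³)(3.6⁴)/(8·23.0³·7) = 18.883 N/mm
k_B = Gd⁴/(8D³N_a) = (77.7×10³)(9.8⁴)/(8·129.0³·12) = 3.4776 N/mm
Series: 1/k_eq = 1/18.883 + 1/3.4776 + 1/67 = 0.35543; k_eq = 2.8135 N/mm

2.81 N/mm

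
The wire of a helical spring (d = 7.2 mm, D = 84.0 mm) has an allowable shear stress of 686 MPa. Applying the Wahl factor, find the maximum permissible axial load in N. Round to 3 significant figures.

1070 N

C = D/d = 84.0/7.2 = 11.6667
K_W = (4C−1)/(4C−4) + 0.615/C = 45.667/42.667 + 0.0527 = 1.1230
τ_max = K·8FD/(πd³) → F_max = τ_allow·πd³/(8DK)
F_max = 686·π·7.2³/(8·84.0·1.1230) = 8.044e+05/754.67 = 1065.9 N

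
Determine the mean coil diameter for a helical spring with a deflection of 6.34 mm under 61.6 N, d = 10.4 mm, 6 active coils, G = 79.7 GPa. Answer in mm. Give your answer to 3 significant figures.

Required rate k = F/δ = 61.6/6.34 = 9.7161 N/mm
D = (Gd⁴/(8N_a·k))^(1/3) = (79.7×10³·10.4⁴/(8·6·9.7161))^(1/3)
  = (1.99921e+06)^(1/3) = 125.9756 mm

126 mm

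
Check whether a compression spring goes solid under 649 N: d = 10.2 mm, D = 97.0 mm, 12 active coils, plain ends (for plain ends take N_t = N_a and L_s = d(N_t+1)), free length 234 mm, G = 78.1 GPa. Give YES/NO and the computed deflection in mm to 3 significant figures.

k = Gd⁴/(8D³N_a) = (78.1×10³)(10.2⁴)/(8·97.0³·12) = 9.6486 N/mm
N_t = 12; L_s = 10.2·13 = 132.6 mm; δ_solid = L₀ − L_s = 234 − 132.6 = 101.4 mm
δ = F/k = 649/9.6486 = 67.263 mm
δ < δ_solid → spring does not go solid

NO, δ = 67.3 mm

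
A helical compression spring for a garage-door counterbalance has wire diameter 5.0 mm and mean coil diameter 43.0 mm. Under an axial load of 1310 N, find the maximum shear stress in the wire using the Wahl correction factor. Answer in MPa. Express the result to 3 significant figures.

1340 MPa

Spring index C = D/d = 43.0/5.0 = 8.6000
K_W = (4C−1)/(4C−4) + 0.615/C = 33.400/30.400 + 0.0715 = 1.1702
τ₀ = 8FD/(πd³) = 8·1310·43.0/(π·5.0³) = 450640/392.7 = 1147.5 MPa
τ_max = K·τ₀ = 1.1702 × 1147.5 = 1342.9 MPa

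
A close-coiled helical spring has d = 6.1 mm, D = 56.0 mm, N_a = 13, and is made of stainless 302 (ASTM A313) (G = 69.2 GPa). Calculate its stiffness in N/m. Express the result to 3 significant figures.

5250 N/m

k = Gd⁴/(8D³N_a) = (69.2×10³ × 6.1⁴) / (8 × 56.0³ × 13)
  = 9.58132e+07 / 1.82641e+07 = 5.246 N/mm = 5246 N/m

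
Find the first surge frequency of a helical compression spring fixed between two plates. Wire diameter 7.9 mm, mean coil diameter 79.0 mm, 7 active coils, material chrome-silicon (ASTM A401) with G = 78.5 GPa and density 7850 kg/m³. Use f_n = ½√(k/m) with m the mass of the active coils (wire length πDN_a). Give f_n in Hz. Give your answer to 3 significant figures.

64.4 Hz

k = Gd⁴/(8D³N_a) = (78.5×10³)(7.9⁴)/(8·79.0³·7) = 11.074 N/mm = 11074 N/m
Wire length L = πDN_a = π·79.0·7 = 1737.3 mm
m = ρ·(πd²/4)·L = 7850 × 49.017×10⁻⁶ m² × 1.7373 m = 0.66848 kg
f_n = ½√(k/m) = 0.5·√(11074/0.66848) = 0.5·√(16566) = 64.355 Hz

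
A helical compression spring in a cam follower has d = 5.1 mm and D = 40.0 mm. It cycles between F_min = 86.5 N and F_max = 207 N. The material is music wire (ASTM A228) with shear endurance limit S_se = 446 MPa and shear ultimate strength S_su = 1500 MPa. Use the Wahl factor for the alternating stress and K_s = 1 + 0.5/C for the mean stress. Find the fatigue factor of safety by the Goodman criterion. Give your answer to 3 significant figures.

C = D/d = 40.0/5.1 = 7.8431; K_W = (4C−1)/(4C−4)+0.615/C = 1.1880; K_s = 1+0.5/C = 1.0637
F_a = (F_max−F_min)/2 = 60.25 N; F_m = (F_max+F_min)/2 = 146.75 N
τ_a = K_W·8F_aD/(πd³) = 1.1880 × 46.264 = 54.963 MPa
τ_m = K_s·8F_mD/(πd³) = 1.0637 × 112.69 = 119.87 MPa
Goodman: 1/n_f = τ_a/S_se + τ_m/S_su = 54.963/446 + 119.87/1500 = 0.12323 + 0.07991 = 0.20315
n_f = 1/0.20315 = 4.923

4.92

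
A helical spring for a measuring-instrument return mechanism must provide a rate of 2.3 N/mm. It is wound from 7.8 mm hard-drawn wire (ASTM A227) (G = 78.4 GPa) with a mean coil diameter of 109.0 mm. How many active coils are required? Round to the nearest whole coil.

N_a = Gd⁴/(8D³k) = (78.4×10³ × 7.8⁴)/(8 × 109.0³ × 2.3)
    = 2.90198e+08 / 2.38285e+07 = 12.18 → 12 coils

12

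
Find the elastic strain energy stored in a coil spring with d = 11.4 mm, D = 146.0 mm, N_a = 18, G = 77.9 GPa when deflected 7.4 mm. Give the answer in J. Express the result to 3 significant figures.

0.0804 J

k = Gd⁴/(8D³N_a) = (77.9×10³)(11.4⁴)/(8·146.0³·18) = 2.9359 N/mm
U = ½kδ² = 0.5 × 2.9359 × 7.4² = 80.384 N·mm = 0.080384 J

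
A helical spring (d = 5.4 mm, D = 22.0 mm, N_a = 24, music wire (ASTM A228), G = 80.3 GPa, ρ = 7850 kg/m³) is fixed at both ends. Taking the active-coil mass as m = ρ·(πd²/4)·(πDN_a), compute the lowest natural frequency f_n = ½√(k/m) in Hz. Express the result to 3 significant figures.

k = Gd⁴/(8D³N_a) = (80.3×10³)(5.4⁴)/(8·22.0³·24) = 33.398 N/mm = 33398 N/m
Wire length L = πDN_a = π·22.0·24 = 1658.8 mm
m = ρ·(πd²/4)·L = 7850 × 22.902×10⁻⁶ m² × 1.6588 m = 0.29822 kg
f_n = ½√(k/m) = 0.5·√(33398/0.29822) = 0.5·√(1.1199e+05) = 167.33 Hz

167 Hz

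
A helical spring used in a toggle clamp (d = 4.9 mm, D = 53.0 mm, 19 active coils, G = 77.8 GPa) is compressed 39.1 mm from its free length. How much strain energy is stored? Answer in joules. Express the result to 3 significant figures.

1.52 J

k = Gd⁴/(8D³N_a) = (77.8×10³)(4.9⁴)/(8·53.0³·19) = 1.982 N/mm
U = ½kδ² = 0.5 × 1.982 × 39.1² = 1515 N·mm = 1.515 J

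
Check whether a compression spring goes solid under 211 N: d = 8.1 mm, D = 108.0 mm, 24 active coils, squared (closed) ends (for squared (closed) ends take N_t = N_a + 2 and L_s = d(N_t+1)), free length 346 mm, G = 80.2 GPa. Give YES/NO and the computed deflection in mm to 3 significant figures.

YES, δ = 148 mm

k = Gd⁴/(8D³N_a) = (80.2×10³)(8.1⁴)/(8·108.0³·24) = 1.4274 N/mm
N_t = 26; L_s = 8.1·27 = 218.7 mm; δ_solid = L₀ − L_s = 346 − 218.7 = 127.3 mm
δ = F/k = 211/1.4274 = 147.82 mm
δ ≥ δ_solid → spring goes solid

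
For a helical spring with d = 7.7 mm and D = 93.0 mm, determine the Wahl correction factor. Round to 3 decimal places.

C = D/d = 93.0/7.7 = 12.0779
K_W = (4C−1)/(4C−4) + 0.615/C = 47.312/44.312 + 0.0509 = 1.1186

1.119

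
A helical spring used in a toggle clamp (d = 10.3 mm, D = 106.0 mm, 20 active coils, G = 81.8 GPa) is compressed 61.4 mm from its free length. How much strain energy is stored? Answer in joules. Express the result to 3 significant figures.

9.11 J

k = Gd⁴/(8D³N_a) = (81.8×10³)(10.3⁴)/(8·106.0³·20) = 4.8313 N/mm
U = ½kδ² = 0.5 × 4.8313 × 61.4² = 9106.9 N·mm = 9.1069 J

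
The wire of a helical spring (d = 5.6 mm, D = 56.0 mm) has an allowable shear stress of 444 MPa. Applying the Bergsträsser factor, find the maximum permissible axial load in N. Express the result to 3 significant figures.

482 N

C = D/d = 56.0/5.6 = 10.0000
K_B = (4C+2)/(4C−3) = 42.000/37.000 = 1.1351
τ_max = K·8FD/(πd³) → F_max = τ_allow·πd³/(8DK)
F_max = 444·π·5.6³/(8·56.0·1.1351) = 2.4496e+05/508.54 = 481.69 N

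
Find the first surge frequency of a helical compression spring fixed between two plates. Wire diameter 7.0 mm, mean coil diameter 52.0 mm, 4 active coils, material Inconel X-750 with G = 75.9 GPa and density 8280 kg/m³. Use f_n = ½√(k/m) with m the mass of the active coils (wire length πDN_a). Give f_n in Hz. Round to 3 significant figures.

221 Hz

k = Gd⁴/(8D³N_a) = (75.9×10³)(7.0⁴)/(8·52.0³·4) = 40.502 N/mm = 40502 N/m
Wire length L = πDN_a = π·52.0·4 = 653.45 mm
m = ρ·(πd²/4)·L = 8280 × 38.485×10⁻⁶ m² × 0.65345 m = 0.20822 kg
f_n = ½√(k/m) = 0.5·√(40502/0.20822) = 0.5·√(1.9451e+05) = 220.52 Hz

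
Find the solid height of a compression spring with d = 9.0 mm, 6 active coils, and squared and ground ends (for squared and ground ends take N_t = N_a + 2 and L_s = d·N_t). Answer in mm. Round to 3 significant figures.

72.0 mm

squared and ground ends: N_t = N_a + 2 = 6 + 2 = 8
L_s = d·N_t = 9.0 × 8 = 72 mm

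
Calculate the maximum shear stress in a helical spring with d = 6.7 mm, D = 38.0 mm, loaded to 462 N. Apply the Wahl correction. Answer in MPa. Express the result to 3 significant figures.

189 MPa

Spring index C = D/d = 38.0/6.7 = 5.6716
K_W = (4C−1)/(4C−4) + 0.615/C = 21.687/18.687 + 0.1084 = 1.2690
τ₀ = 8FD/(πd³) = 8·462·38.0/(π·6.7³) = 140448/944.87 = 148.64 MPa
τ_max = K·τ₀ = 1.2690 × 148.64 = 188.62 MPa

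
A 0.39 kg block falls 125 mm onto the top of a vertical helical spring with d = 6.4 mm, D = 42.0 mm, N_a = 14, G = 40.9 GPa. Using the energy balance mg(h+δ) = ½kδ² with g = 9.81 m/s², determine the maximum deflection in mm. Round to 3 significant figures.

11.2 mm

k = Gd⁴/(8D³N_a) = (40.9×10³)(6.4⁴)/(8·42.0³·14) = 8.2695 N/mm
W = mg = 0.39 × 9.81 = 3.8259 N
½kδ² − Wδ − Wh = 0 → δ = (W + √(W² + 2kWh))/k
δ = (3.8259 + √(14.638 + 7909.53))/8.2695 = (3.8259 + 89.018)/8.2695 = 11.227 mm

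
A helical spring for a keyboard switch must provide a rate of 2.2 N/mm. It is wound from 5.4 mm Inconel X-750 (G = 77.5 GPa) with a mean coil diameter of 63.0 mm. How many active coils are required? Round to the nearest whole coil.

N_a = Gd⁴/(8D³k) = (77.5×10³ × 5.4⁴)/(8 × 63.0³ × 2.2)
    = 6.58987e+07 / 4.40083e+06 = 14.97 → 15 coils

15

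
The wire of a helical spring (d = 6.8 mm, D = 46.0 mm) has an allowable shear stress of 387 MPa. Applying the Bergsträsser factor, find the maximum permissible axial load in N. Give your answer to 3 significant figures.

860 N

C = D/d = 46.0/6.8 = 6.7647
K_B = (4C+2)/(4C−3) = 29.059/24.059 = 1.2078
τ_max = K·8FD/(πd³) → F_max = τ_allow·πd³/(8DK)
F_max = 387·π·6.8³/(8·46.0·1.2078) = 3.8229e+05/444.48 = 860.07 N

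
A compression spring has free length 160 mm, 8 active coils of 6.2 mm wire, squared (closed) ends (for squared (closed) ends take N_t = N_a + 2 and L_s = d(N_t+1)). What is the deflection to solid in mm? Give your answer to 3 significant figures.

N_t = 10; L_s = 6.2·11 = 68.2 mm
δ_solid = L₀ − L_s = 160 − 68.2 = 91.8 mm

91.8 mm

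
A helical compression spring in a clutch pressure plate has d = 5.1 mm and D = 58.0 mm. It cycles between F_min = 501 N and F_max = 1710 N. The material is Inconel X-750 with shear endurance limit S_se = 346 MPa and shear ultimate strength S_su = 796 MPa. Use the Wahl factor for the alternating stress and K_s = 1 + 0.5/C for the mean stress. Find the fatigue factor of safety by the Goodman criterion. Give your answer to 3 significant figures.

C = D/d = 58.0/5.1 = 11.3725; K_W = (4C−1)/(4C−4)+0.615/C = 1.1264; K_s = 1+0.5/C = 1.0440
F_a = (F_max−F_min)/2 = 604.5 N; F_m = (F_max+F_min)/2 = 1105.5 N
τ_a = K_W·8F_aD/(πd³) = 1.1264 × 673.06 = 758.12 MPa
τ_m = K_s·8F_mD/(πd³) = 1.0440 × 1230.9 = 1285 MPa
Goodman: 1/n_f = τ_a/S_se + τ_m/S_su = 758.12/346 + 1285/796 = 2.19111 + 1.61432 = 3.8054
n_f = 1/3.8054 = 0.2628

0.263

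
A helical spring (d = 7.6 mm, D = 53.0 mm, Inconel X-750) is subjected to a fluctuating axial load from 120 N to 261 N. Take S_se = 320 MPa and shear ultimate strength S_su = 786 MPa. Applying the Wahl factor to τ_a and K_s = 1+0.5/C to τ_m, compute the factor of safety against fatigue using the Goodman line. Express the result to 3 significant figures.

C = D/d = 53.0/7.6 = 6.9737; K_W = (4C−1)/(4C−4)+0.615/C = 1.2137; K_s = 1+0.5/C = 1.0717
F_a = (F_max−F_min)/2 = 70.5 N; F_m = (F_max+F_min)/2 = 190.5 N
τ_a = K_W·8F_aD/(πd³) = 1.2137 × 21.675 = 26.308 MPa
τ_m = K_s·8F_mD/(πd³) = 1.0717 × 58.569 = 62.769 MPa
Goodman: 1/n_f = τ_a/S_se + τ_m/S_su = 26.308/320 + 62.769/786 = 0.08221 + 0.07986 = 0.16207
n_f = 1/0.16207 = 6.17

6.17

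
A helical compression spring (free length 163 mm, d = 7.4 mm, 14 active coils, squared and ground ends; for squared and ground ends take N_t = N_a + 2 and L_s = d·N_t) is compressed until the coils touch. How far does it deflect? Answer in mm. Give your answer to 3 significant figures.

44.6 mm

N_t = 16; L_s = 7.4·16 = 118.4 mm
δ_solid = L₀ − L_s = 163 − 118.4 = 44.6 mm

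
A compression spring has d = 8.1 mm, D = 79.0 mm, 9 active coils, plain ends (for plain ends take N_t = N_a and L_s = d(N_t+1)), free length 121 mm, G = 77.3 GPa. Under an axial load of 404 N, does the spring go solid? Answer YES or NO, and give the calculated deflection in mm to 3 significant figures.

k = Gd⁴/(8D³N_a) = (77.3×10³)(8.1⁴)/(8·79.0³·9) = 9.3736 N/mm
N_t = 9; L_s = 8.1·10 = 81 mm; δ_solid = L₀ − L_s = 121 − 81 = 40 mm
δ = F/k = 404/9.3736 = 43.1 mm
δ ≥ δ_solid → spring goes solid

YES, δ = 43.1 mm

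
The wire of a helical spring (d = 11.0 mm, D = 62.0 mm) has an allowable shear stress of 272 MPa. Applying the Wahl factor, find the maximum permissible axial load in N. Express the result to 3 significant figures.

1800 N

C = D/d = 62.0/11.0 = 5.6364
K_W = (4C−1)/(4C−4) + 0.615/C = 21.545/18.545 + 0.1091 = 1.2709
τ_max = K·8FD/(πd³) → F_max = τ_allow·πd³/(8DK)
F_max = 272·π·11.0³/(8·62.0·1.2709) = 1.1374e+06/630.36 = 1804.3 N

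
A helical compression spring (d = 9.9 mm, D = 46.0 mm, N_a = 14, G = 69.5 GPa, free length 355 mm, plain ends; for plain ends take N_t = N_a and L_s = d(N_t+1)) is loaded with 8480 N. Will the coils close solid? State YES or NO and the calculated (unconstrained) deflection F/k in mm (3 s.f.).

k = Gd⁴/(8D³N_a) = (69.5×10³)(9.9⁴)/(8·46.0³·14) = 61.24 N/mm
N_t = 14; L_s = 9.9·15 = 148.5 mm; δ_solid = L₀ − L_s = 355 − 148.5 = 206.5 mm
δ = F/k = 8480/61.24 = 138.47 mm
δ < δ_solid → spring does not go solid

NO, δ = 138 mm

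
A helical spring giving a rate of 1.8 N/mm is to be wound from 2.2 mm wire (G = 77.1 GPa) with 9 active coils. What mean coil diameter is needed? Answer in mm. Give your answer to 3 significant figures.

D = (Gd⁴/(8N_a·k))^(1/3) = (77.1×10³·2.2⁴/(8·9·1.8))^(1/3)
  = (13936.1)^(1/3) = 24.0647 mm

24.1 mm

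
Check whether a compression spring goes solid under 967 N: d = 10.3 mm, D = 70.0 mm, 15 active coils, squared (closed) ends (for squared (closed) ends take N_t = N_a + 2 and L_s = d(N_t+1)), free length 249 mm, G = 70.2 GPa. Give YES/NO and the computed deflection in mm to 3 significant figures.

NO, δ = 50.4 mm

k = Gd⁴/(8D³N_a) = (70.2×10³)(10.3⁴)/(8·70.0³·15) = 19.196 N/mm
N_t = 17; L_s = 10.3·18 = 185.4 mm; δ_solid = L₀ − L_s = 249 − 185.4 = 63.6 mm
δ = F/k = 967/19.196 = 50.375 mm
δ < δ_solid → spring does not go solid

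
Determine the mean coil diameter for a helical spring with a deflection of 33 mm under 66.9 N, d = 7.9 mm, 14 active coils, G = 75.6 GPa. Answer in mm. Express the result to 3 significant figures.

Required rate k = F/δ = 66.9/33 = 2.0273 N/mm
D = (Gd⁴/(8N_a·k))^(1/3) = (75.6×10³·7.9⁴/(8·14·2.0273))^(1/3)
  = (1.29688e+06)^(1/3) = 109.0519 mm

109 mm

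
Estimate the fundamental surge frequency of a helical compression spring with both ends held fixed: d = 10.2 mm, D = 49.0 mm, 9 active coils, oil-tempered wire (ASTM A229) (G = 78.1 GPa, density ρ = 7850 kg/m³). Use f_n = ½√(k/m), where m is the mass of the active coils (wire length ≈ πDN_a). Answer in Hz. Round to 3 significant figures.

k = Gd⁴/(8D³N_a) = (78.1×10³)(10.2⁴)/(8·49.0³·9) = 99.8 N/mm = 99800 N/m
Wire length L = πDN_a = π·49.0·9 = 1385.4 mm
m = ρ·(πd²/4)·L = 7850 × 81.713×10⁻⁶ m² × 1.3854 m = 0.88869 kg
f_n = ½√(k/m) = 0.5·√(99800/0.88869) = 0.5·√(1.123e+05) = 167.56 Hz

168 Hz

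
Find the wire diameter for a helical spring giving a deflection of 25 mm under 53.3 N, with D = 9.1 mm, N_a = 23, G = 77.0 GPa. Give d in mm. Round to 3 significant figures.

Required rate k = F/δ = 53.3/25 = 2.132 N/mm
d = (8D³N_a·k / G)^(1/4) = (8·9.1³·23·2.132 / (77.0×10³))^0.25
  = (3.8392)^0.25 = 1.3998 mm

1.40 mm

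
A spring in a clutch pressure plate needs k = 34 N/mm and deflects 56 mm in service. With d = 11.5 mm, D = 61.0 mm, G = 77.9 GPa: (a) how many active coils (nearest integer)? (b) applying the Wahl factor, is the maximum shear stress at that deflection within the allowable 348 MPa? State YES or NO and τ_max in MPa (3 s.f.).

(a) 22 coils; (b) YES, τ_max = 252 MPa

N_a = Gd⁴/(8D³k) = (77.9×10³)(11.5⁴)/(8·61.0³·34) = 22.07 → N_a = 22
Actual rate k = Gd⁴/(8D³·22) = 34.106 N/mm
Working load F = kδ = 34.106·56 = 1909.9 N
C = 61.0/11.5 = 5.3043; K_W = (4C−1)/(4C−4)+0.615/C = 1.2902
τ_max = K_W·8FD/(πd³) = 1.2902·195.07 = 251.68 MPa
τ_max ≤ 348 MPa → acceptable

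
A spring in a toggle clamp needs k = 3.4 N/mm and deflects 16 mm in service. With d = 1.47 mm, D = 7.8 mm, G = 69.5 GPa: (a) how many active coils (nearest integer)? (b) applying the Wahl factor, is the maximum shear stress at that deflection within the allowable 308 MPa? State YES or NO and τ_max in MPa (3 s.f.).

(a) 25 coils; (b) NO, τ_max = 441 MPa

N_a = Gd⁴/(8D³k) = (69.5×10³)(1.47⁴)/(8·7.8³·3.4) = 25.14 → N_a = 25
Actual rate k = Gd⁴/(8D³·25) = 3.4193 N/mm
Working load F = kδ = 3.4193·16 = 54.709 N
C = 7.8/1.47 = 5.3061; K_W = (4C−1)/(4C−4)+0.615/C = 1.2901
τ_max = K_W·8FD/(πd³) = 1.2901·342.09 = 441.32 MPa
τ_max > 308 MPa → exceeds allowable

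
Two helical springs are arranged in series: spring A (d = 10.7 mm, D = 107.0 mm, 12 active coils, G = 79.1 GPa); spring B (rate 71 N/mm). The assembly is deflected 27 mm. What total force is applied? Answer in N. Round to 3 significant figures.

k_A = Gd⁴/(8D³N_a) = (79.1×10³)(10.7⁴)/(8·107.0³·12) = 8.8164 N/mm
Series: 1/k_eq = 1/8.8164 + 1/71 = 0.12751; k_eq = 7.8425 N/mm
F = k_eq·δ = 7.8425·27 = 211.75 N

212 N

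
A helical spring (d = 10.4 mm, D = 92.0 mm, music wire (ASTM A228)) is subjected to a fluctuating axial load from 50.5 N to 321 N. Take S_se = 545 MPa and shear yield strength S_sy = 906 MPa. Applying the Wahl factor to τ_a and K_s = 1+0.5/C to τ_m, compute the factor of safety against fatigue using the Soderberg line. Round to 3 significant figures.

C = D/d = 92.0/10.4 = 8.8462; K_W = (4C−1)/(4C−4)+0.615/C = 1.1651; K_s = 1+0.5/C = 1.0565
F_a = (F_max−F_min)/2 = 135.25 N; F_m = (F_max+F_min)/2 = 185.75 N
τ_a = K_W·8F_aD/(πd³) = 1.1651 × 28.169 = 32.82 MPa
τ_m = K_s·8F_mD/(πd³) = 1.0565 × 38.686 = 40.873 MPa
Soderberg: 1/n_f = τ_a/S_se + τ_m/S_sy = 32.82/545 + 40.873/906 = 0.06022 + 0.04511 = 0.10533
n_f = 1/0.10533 = 9.494

9.49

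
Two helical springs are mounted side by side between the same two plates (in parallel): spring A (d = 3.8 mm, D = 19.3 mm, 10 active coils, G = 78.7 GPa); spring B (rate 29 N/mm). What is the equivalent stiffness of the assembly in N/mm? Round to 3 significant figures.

57.5 N/mm

k_A = Gd⁴/(8D³N_a) = (78.7×10³)(3.8⁴)/(8·19.3³·10) = 28.533 N/mm
Parallel: k_eq = 28.533 + 29 = 57.533 N/mm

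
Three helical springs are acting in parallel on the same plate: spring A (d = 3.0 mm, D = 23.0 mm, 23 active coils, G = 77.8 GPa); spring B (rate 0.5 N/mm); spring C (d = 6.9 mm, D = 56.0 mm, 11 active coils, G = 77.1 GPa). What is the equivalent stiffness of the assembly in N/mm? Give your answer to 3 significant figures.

14.6 N/mm

k_A = Gd⁴/(8D³N_a) = (77.8×10³)(3.0⁴)/(8·23.0³·23) = 2.8149 N/mm
k_C = Gd⁴/(8D³N_a) = (77.1×10³)(6.9⁴)/(8·56.0³·11) = 11.308 N/mm
Parallel: k_eq = 2.8149 + 0.5 + 11.308 = 14.623 N/mm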